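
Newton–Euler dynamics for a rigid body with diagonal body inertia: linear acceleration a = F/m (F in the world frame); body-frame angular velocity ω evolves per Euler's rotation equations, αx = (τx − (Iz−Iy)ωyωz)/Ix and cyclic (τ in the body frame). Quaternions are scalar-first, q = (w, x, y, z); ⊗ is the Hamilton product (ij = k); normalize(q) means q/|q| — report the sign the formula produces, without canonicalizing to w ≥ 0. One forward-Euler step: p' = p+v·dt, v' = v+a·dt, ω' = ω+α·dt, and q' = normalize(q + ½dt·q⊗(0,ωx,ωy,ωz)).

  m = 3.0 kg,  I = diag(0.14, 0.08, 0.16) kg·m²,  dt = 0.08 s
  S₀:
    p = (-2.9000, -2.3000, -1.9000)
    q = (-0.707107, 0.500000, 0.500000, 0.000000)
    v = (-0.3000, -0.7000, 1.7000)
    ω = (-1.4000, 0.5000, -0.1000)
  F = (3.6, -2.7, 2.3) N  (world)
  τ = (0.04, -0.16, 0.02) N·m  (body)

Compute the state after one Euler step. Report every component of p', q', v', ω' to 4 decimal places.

a = F/m = (1.2000, -0.9000, 0.7667)
p' = p + v·dt = (-2.9240, -2.3560, -1.7640)
v' = v + a·dt = (-0.2040, -0.7720, 1.7613)
ω×(Iω) gyroscopic = (-0.0040, -0.0028, 0.0420)
α = I⁻¹(τ − ω×Iω) = (0.3143, -1.9650, -0.1375)
new body rate ω' = (-1.3749, 0.3428, -0.1110)
Hamilton product q⊗(0,ω) = (0.4500000, 0.9399498, -0.3035535, 1.0207107)
q' = normalize(q + ½dt·q⊗(0,ω)) = (-0.6879, 0.5366, 0.4870, 0.0408)

p' = (-2.9240, -2.3560, -1.7640)
q' = (-0.6879, 0.5366, 0.4870, 0.0408)
v' = (-0.2040, -0.7720, 1.7613)
ω' = (-1.3749, 0.3428, -0.1110)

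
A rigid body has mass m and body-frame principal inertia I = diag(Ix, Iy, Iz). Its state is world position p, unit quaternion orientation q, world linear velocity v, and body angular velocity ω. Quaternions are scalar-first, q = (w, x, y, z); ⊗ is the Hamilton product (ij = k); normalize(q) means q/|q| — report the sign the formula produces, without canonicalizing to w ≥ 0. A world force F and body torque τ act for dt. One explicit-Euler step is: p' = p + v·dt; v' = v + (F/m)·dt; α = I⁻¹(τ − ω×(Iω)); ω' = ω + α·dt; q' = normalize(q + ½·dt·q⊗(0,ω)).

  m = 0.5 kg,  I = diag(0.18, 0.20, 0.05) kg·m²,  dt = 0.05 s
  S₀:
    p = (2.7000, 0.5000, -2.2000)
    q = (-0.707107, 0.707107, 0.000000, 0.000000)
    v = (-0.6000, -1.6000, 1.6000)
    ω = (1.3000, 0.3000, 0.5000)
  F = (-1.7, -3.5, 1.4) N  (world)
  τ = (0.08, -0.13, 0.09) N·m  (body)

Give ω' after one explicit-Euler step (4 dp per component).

ω×(Iω) gyroscopic = (-0.0225, 0.0845, 0.0078)
angular accel α = (0.5694, -1.0725, 1.6440)
new body rate ω' = (1.3285, 0.2464, 0.5822)

ω' = (1.3285, 0.2464, 0.5822)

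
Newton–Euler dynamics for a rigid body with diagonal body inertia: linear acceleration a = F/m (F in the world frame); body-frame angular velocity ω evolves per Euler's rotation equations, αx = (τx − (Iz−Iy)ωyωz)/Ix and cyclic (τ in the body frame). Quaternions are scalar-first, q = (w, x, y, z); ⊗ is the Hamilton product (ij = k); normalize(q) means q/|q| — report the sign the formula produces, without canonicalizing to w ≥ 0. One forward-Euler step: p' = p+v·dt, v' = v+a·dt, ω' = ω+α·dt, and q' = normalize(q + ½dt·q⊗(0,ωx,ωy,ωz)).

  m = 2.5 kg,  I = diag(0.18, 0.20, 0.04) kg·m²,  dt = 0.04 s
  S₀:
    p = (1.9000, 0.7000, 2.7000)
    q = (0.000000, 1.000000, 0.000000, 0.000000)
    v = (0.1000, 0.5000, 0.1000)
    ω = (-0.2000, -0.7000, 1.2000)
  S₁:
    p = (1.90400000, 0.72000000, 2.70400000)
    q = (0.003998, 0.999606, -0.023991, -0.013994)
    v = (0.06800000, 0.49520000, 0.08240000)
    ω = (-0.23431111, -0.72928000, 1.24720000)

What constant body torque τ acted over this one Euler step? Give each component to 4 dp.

τ = (-0.0200, -0.1800, 0.0500)

ω₁ − ω₀ = (-0.03431111, -0.02928000, 0.04720000)
gyro term ω₀×Iω₀ = (0.1344, -0.0336, 0.0028)
τ = I·(Δω/dt) + ω₀×(Iω₀) = (-0.0200, -0.1800, 0.0500)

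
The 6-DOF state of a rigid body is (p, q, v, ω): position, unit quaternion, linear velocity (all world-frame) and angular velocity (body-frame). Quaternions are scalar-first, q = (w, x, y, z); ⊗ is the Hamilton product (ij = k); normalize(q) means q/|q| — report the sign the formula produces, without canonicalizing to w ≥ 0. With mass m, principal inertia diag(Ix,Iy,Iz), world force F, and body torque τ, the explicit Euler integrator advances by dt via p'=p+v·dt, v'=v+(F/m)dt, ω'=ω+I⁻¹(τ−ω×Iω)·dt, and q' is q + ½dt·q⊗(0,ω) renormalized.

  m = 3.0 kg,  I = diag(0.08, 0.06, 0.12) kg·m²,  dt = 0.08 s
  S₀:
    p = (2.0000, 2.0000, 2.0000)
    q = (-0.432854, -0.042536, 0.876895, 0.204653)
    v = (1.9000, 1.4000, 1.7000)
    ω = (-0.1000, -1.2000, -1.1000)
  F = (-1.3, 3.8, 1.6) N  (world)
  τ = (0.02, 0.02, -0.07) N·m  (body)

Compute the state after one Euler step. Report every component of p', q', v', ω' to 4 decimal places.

p' = (2.1520, 2.1120, 2.1360)
q' = (-0.3811, -0.0694, 0.8931, 0.2288)
v' = (1.8653, 1.5013, 1.7427)
ω' = (-0.1592, -1.1675, -1.1451)

a = F/m = (-0.4333, 1.2667, 0.5333)
p' = p + v·dt = (2.1520, 2.1120, 2.1360)
v' = v + a·dt = (1.8653, 1.5013, 1.7427)
ω×(Iω) gyroscopic = (0.0792, -0.0044, -0.0024)
(τ − ω×Iω)/I = (-0.7400, 0.4067, -0.5633)
ω' = ω + α·dt = (-0.1592, -1.1675, -1.1451)
Hamilton product q⊗(0,ω) = (1.2731387, -0.6757155, 0.4521699, 0.6148721)
q + ½dt·q⊗(0,ω), renormalized = (-0.3811, -0.0694, 0.8931, 0.2288)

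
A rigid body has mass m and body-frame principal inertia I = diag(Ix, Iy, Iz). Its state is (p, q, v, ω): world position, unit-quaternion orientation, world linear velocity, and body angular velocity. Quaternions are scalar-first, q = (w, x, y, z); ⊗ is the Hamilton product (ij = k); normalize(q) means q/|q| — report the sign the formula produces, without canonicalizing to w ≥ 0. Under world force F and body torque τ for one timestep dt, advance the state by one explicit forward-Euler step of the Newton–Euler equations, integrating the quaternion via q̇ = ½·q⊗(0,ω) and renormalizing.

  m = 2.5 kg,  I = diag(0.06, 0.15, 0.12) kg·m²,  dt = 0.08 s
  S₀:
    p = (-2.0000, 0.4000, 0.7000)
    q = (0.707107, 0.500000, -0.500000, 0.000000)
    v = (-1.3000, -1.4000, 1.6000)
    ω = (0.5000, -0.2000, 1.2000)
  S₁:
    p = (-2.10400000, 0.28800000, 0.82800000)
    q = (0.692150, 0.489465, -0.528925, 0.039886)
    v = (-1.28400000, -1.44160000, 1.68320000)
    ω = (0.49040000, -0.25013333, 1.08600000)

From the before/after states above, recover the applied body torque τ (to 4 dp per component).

τ = (0.0000, -0.1300, -0.1800)

rate change Δω = (-0.00960000, -0.05013333, -0.11400000)
gyro term ω₀×Iω₀ = (0.0072, -0.0360, -0.0090)
I·α + gyro = (0.0000, -0.1300, -0.1800)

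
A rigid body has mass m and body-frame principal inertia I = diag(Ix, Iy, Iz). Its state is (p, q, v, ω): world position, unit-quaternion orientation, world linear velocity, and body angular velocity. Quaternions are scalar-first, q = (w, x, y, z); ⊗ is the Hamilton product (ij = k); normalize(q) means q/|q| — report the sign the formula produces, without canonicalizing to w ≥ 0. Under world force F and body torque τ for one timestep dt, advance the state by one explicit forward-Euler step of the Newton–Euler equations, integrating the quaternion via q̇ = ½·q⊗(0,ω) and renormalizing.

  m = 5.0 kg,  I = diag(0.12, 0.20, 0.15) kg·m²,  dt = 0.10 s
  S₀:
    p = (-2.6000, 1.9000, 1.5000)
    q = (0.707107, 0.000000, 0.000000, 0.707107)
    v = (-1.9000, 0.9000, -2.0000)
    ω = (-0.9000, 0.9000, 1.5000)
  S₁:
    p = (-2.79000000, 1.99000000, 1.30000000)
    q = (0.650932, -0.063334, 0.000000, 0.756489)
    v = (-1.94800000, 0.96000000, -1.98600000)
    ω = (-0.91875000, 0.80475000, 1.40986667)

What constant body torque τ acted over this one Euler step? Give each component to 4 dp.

τ = (-0.0900, -0.1500, -0.2000)

Δω = ω₁−ω₀ = (-0.01875000, -0.09525000, -0.09013333)
precession coupling = (-0.0675, 0.0405, -0.0648)
I·α + gyro = (-0.0900, -0.1500, -0.2000)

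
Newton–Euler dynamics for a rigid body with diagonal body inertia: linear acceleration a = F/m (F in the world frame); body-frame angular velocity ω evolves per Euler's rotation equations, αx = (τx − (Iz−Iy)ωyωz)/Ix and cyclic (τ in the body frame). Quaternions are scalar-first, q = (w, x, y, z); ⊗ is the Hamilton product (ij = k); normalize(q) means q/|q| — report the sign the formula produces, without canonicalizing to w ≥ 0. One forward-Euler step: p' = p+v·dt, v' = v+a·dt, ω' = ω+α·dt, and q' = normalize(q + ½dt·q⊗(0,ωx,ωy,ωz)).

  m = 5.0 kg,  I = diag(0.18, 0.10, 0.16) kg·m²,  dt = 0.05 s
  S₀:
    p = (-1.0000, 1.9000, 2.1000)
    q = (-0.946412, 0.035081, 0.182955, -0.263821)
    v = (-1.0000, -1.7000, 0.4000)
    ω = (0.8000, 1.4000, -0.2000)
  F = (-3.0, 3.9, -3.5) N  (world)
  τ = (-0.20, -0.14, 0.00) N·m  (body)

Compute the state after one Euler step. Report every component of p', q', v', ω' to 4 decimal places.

p' = (-1.0500, 1.8150, 2.1200)
q' = (-0.9540, 0.0245, 0.1446, -0.2613)
v' = (-1.0300, -1.6610, 0.3650)
ω' = (0.7491, 1.3316, -0.1720)

a = F/m = (-0.6000, 0.7800, -0.7000)
p + v·dt = (-1.0500, 1.8150, 2.1200)
v + (F/m)dt = (-1.0300, -1.6610, 0.3650)
α = I⁻¹(τ − ω×Iω) = (-1.0178, -1.3680, 0.5600)
ω + α·dt = (0.7491, 1.3316, -0.1720)
2q̇ = q⊗(0,ω) = (-0.3369660, -0.4243712, -1.5290174, 0.0920318)
updated quaternion q' = (-0.9540, 0.0245, 0.1446, -0.2613)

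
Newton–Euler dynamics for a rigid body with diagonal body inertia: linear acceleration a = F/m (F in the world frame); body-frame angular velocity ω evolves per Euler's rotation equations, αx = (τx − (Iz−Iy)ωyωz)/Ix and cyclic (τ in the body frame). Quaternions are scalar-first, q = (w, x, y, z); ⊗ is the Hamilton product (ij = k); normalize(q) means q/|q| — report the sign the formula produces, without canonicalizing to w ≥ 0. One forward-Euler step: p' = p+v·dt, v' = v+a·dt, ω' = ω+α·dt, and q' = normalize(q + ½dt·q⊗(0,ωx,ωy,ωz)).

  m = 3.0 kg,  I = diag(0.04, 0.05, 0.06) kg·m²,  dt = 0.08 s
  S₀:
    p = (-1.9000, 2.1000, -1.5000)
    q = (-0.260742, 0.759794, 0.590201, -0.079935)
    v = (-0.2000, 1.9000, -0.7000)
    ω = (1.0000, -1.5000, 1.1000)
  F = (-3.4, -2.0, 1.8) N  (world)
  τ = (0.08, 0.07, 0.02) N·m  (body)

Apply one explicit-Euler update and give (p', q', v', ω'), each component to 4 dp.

p' = (-1.9160, 2.2520, -1.5560)
q' = (-0.2513, 0.7678, 0.5672, -0.1600)
v' = (-0.2907, 1.8467, -0.6520)
ω' = (1.1930, -1.3528, 1.1467)

α = I⁻¹(τ − ω×Iω) = (2.4125, 1.8400, 0.5833)
new body rate ω' = (1.1930, -1.3528, 1.1467)
Hamilton product q⊗(0,ω) = (0.2134360, 0.2685766, -0.5245954, -2.0167082)
q' = normalize(q + ½dt·q⊗(0,ω)) = (-0.2513, 0.7678, 0.5672, -0.1600)
a = F/m = (-1.1333, -0.6667, 0.6000)
new position p' = (-1.9160, 2.2520, -1.5560)
v' = v + a·dt = (-0.2907, 1.8467, -0.6520)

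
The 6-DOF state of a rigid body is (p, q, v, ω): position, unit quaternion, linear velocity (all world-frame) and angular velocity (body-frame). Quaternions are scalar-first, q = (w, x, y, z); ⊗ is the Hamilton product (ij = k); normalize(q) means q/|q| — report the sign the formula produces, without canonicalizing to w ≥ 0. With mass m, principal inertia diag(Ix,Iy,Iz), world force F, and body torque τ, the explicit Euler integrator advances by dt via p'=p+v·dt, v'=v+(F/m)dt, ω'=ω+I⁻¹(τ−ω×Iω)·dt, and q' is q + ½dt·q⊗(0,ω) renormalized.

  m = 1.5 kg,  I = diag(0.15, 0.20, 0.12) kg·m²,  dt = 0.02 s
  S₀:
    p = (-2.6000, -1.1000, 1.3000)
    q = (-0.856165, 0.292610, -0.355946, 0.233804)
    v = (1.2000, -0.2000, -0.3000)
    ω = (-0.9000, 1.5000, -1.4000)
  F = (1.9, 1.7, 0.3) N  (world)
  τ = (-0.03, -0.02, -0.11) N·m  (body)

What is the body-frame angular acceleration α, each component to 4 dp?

gyro term ω×Iω = (0.1680, 0.0378, -0.0675)
angular accel α = (-1.3200, -0.2890, -0.3542)

α = (-1.3200, -0.2890, -0.3542)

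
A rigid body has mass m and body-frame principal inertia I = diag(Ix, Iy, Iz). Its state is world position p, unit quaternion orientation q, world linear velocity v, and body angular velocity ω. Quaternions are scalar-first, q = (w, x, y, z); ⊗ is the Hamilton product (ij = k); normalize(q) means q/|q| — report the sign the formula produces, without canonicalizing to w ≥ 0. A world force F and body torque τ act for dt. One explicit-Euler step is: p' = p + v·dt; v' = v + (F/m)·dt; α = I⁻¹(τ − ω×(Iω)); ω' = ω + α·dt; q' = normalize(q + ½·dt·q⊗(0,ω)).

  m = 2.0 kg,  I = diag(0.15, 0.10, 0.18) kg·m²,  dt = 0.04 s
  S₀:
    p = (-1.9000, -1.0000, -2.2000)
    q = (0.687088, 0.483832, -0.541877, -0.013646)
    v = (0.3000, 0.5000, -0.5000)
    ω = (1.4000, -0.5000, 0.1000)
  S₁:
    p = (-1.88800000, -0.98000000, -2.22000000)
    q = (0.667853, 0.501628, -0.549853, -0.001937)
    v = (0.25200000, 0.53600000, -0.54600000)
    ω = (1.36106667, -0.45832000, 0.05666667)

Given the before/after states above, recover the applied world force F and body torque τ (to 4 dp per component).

Δω = ω₁−ω₀ = (-0.03893333, 0.04168000, -0.04333333)
I·α + gyro = (-0.1500, 0.1000, -0.1600)
velocity change Δv = (-0.04800000, 0.03600000, -0.04600000)
F = m·Δv/dt = (-2.4000, 1.8000, -2.3000)

F = (-2.4000, 1.8000, -2.3000)
τ = (-0.1500, 0.1000, -0.1600)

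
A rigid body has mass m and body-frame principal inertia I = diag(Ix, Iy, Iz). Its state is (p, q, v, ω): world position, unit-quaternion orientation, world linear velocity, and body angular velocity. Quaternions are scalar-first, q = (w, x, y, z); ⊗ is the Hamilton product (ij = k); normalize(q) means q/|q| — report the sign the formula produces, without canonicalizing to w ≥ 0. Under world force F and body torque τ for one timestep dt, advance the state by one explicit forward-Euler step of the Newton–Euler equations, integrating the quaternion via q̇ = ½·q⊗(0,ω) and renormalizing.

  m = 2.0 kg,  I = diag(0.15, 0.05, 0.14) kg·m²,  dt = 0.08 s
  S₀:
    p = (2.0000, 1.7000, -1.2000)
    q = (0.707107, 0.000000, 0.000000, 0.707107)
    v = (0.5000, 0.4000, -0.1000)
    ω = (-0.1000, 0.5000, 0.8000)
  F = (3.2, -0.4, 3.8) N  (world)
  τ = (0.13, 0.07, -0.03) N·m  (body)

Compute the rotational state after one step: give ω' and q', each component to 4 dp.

ω' = (-0.0499, 0.6133, 0.7800)
q' = (0.6840, -0.0170, 0.0113, 0.7292)

ω×(Iω) gyroscopic = (0.0360, -0.0008, 0.0050)
α = I⁻¹(τ − ω×Iω) = (0.6267, 1.4160, -0.2500)
ω' = ω + α·dt = (-0.0499, 0.6133, 0.7800)
2q̇ = q⊗(0,ω) = (-0.5656856, -0.4242642, 0.2828428, 0.5656856)
updated quaternion q' = (0.6840, -0.0170, 0.0113, 0.7292)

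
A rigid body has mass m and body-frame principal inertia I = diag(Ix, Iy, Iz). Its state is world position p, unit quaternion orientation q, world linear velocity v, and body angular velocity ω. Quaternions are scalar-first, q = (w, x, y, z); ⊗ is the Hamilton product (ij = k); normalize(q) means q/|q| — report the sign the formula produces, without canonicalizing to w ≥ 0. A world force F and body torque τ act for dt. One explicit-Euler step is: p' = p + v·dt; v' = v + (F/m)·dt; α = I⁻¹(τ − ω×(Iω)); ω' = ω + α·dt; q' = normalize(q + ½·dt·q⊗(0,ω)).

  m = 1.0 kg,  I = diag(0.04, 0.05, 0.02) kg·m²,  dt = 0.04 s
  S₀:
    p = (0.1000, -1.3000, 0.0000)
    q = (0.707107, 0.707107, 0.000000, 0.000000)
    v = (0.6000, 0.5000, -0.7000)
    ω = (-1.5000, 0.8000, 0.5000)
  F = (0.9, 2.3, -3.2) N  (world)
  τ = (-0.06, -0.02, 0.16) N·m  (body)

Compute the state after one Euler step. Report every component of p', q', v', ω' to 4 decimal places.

precession coupling ω×(Iω) = (-0.0120, -0.0150, -0.0120)
angular accel α = (-1.2000, -0.1000, 8.6000)
new body rate ω' = (-1.5480, 0.7960, 0.8440)
2q̇ = q⊗(0,ω) = (1.0606605, -1.0606605, 0.2121321, 0.9192391)
q' = normalize(q + ½dt·q⊗(0,ω)) = (0.7279, 0.6855, 0.0042, 0.0184)
p' = p + v·dt = (0.1240, -1.2800, -0.0280)
v' = v + a·dt = (0.6360, 0.5920, -0.8280)

p' = (0.1240, -1.2800, -0.0280)
q' = (0.7279, 0.6855, 0.0042, 0.0184)
v' = (0.6360, 0.5920, -0.8280)
ω' = (-1.5480, 0.7960, 0.8440)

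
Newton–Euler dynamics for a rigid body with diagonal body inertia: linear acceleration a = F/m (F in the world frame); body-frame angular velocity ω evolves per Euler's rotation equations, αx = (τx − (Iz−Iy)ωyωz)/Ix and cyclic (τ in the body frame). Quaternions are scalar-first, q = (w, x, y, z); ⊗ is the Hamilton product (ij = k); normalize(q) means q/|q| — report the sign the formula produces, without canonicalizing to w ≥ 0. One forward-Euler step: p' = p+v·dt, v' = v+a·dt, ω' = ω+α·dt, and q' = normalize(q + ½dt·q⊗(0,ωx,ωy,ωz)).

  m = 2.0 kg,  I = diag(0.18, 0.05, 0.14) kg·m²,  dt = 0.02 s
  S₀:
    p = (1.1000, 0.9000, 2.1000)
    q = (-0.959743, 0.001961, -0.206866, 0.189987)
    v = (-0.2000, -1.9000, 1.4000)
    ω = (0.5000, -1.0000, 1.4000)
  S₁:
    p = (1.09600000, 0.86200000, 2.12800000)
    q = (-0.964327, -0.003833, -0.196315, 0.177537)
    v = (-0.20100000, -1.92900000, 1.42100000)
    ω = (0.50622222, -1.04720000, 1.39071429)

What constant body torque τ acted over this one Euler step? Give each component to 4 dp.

τ = (-0.0700, -0.0900, 0.0000)

rate change Δω = (0.00622222, -0.04720000, -0.00928571)
ω₀×(Iω₀) = (-0.1260, 0.0280, 0.0650)
τ = I·(Δω/dt) + ω₀×(Iω₀) = (-0.0700, -0.0900, 0.0000)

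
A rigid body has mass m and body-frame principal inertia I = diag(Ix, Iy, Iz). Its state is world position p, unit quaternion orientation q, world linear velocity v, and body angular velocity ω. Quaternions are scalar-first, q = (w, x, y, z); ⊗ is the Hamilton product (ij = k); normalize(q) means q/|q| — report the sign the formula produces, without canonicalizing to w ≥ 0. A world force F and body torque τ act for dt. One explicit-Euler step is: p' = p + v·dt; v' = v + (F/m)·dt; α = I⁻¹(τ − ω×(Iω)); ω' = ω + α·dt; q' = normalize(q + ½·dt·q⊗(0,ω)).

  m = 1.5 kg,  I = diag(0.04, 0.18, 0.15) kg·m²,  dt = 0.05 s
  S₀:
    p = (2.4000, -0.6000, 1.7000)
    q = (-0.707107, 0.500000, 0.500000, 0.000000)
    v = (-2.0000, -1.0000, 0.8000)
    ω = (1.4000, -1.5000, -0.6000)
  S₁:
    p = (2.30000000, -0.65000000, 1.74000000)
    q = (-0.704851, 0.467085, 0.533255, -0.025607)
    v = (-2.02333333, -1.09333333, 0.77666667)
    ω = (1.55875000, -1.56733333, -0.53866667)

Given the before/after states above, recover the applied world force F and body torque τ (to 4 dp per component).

ω₁ − ω₀ = (0.15875000, -0.06733333, 0.06133333)
I·α + gyro = (0.1000, -0.1500, -0.1100)
v₁ − v₀ = (-0.02333333, -0.09333333, -0.02333333)
applied force F = (-0.7000, -2.8000, -0.7000)

F = (-0.7000, -2.8000, -0.7000)
τ = (0.1000, -0.1500, -0.1100)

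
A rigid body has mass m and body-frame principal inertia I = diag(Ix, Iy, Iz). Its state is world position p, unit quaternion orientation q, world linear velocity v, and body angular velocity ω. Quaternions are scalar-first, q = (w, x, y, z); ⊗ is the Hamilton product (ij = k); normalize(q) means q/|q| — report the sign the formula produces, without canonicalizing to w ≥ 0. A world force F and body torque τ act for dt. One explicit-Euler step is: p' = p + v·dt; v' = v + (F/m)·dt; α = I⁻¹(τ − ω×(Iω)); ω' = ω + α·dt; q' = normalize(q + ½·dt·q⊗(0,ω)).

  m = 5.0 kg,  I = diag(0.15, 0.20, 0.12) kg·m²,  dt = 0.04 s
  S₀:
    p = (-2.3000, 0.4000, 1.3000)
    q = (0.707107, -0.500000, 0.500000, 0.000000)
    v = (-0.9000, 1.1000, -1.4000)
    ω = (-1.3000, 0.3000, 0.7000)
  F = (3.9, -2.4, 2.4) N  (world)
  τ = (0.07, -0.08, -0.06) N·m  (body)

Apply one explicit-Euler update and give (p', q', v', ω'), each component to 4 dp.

linear accel F/m = (0.7800, -0.4800, 0.4800)
new position p' = (-2.3360, 0.4440, 1.2440)
v + (F/m)dt = (-0.8688, 1.0808, -1.3808)
ω×(Iω) gyroscopic = (-0.0168, -0.0273, -0.0195)
α = I⁻¹(τ − ω×Iω) = (0.5787, -0.2635, -0.3375)
new body rate ω' = (-1.2769, 0.2895, 0.6865)
2q̇ = q⊗(0,ω) = (-0.8000000, -0.5692391, 0.5621321, 0.9949749)
updated quaternion q' = (0.6908, -0.5112, 0.5110, 0.0199)

p' = (-2.3360, 0.4440, 1.2440)
q' = (0.6908, -0.5112, 0.5110, 0.0199)
v' = (-0.8688, 1.0808, -1.3808)
ω' = (-1.2769, 0.2895, 0.6865)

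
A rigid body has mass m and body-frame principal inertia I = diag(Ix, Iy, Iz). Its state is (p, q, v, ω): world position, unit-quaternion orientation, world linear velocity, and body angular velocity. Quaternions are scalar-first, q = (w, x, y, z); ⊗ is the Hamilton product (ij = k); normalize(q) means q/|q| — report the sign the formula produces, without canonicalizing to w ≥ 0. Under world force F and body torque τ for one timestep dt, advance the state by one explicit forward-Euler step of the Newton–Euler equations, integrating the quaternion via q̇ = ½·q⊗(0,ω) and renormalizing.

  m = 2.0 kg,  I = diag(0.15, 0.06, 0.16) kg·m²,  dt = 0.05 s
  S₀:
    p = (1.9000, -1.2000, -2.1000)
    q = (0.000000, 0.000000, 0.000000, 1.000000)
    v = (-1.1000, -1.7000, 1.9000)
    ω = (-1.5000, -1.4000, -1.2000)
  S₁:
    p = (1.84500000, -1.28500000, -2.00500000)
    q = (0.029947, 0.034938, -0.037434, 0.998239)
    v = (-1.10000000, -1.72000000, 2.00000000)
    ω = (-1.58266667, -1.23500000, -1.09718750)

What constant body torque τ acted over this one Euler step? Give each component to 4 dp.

τ = (-0.0800, 0.1800, 0.1400)

Δω = ω₁−ω₀ = (-0.08266667, 0.16500000, 0.10281250)
precession coupling = (0.1680, -0.0180, -0.1890)
I·α + gyro = (-0.0800, 0.1800, 0.1400)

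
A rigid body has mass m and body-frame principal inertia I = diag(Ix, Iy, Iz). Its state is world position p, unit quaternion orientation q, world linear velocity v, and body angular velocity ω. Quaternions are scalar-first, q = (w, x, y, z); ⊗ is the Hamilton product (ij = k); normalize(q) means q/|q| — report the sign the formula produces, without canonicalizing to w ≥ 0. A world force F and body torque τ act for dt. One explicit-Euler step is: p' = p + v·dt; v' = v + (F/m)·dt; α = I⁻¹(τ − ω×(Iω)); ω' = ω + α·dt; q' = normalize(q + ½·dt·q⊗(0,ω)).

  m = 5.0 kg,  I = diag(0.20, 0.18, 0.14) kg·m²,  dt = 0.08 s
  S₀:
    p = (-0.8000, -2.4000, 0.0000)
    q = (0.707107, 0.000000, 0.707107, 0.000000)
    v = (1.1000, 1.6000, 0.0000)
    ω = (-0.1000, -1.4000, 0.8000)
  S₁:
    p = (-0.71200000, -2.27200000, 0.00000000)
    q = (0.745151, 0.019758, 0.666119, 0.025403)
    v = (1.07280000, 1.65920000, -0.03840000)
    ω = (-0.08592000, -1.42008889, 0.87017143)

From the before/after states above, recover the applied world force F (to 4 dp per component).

velocity change Δv = (-0.02720000, 0.05920000, -0.03840000)
F = m·Δv/dt = (-1.7000, 3.7000, -2.4000)

F = (-1.7000, 3.7000, -2.4000)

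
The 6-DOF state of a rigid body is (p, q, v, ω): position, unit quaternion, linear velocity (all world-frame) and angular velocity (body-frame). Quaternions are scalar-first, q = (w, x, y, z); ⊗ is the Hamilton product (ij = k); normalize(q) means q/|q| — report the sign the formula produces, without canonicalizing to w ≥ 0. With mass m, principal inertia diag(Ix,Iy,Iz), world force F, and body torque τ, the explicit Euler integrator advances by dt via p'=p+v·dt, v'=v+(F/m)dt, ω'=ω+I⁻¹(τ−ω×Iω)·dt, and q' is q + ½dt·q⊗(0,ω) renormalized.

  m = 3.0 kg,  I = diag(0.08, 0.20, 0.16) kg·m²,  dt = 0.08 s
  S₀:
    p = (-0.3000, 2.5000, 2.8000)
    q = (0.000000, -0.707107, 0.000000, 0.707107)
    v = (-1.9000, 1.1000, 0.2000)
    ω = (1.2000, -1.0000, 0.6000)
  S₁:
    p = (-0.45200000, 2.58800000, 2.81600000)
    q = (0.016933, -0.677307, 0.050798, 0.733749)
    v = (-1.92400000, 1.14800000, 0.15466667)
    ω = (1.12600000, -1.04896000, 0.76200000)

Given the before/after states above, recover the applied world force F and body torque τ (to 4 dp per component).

F = (-0.9000, 1.8000, -1.7000)
τ = (-0.0500, -0.1800, 0.1800)

v₁ − v₀ = (-0.02400000, 0.04800000, -0.04533333)
m·(v₁−v₀)/dt = (-0.9000, 1.8000, -1.7000)
Δω = ω₁−ω₀ = (-0.07400000, -0.04896000, 0.16200000)
precession coupling = (0.0240, -0.0576, -0.1440)
τ = I·(Δω/dt) + ω₀×(Iω₀) = (-0.0500, -0.1800, 0.1800)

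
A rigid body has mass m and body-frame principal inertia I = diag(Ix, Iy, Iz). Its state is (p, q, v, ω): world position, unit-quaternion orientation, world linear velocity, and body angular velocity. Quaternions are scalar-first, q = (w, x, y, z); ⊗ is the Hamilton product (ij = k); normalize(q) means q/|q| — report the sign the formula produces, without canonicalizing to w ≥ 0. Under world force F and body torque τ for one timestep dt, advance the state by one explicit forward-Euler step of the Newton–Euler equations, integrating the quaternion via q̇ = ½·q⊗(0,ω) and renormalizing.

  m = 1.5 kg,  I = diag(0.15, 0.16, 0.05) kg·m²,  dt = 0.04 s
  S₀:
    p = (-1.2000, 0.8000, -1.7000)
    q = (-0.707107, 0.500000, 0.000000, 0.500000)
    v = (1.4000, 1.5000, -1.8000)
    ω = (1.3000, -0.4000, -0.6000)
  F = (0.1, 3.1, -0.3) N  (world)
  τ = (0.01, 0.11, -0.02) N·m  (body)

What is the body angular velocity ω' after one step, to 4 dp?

gyro term ω×Iω = (-0.0264, -0.0780, -0.0052)
α = I⁻¹(τ − ω×Iω) = (0.2427, 1.1750, -0.2960)
ω' = ω + α·dt = (1.3097, -0.3530, -0.6118)

ω' = (1.3097, -0.3530, -0.6118)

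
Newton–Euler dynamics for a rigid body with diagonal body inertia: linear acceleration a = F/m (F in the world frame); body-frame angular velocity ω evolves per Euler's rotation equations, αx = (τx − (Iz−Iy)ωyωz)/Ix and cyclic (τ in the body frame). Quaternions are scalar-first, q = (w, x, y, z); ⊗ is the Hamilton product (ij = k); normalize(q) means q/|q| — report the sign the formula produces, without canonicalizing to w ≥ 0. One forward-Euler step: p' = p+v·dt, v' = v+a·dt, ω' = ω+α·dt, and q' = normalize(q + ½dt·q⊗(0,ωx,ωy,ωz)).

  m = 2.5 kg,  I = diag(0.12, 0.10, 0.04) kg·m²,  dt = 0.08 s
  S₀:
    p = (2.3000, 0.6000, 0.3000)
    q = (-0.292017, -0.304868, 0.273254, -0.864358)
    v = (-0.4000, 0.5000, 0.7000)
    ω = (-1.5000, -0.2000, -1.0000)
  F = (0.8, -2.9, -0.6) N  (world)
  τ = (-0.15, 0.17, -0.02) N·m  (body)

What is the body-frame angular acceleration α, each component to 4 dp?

α = (-1.1500, 0.5000, -0.3500)

gyro term ω×Iω = (-0.0120, 0.1200, -0.0060)
α = I⁻¹(τ − ω×Iω) = (-1.1500, 0.5000, -0.3500)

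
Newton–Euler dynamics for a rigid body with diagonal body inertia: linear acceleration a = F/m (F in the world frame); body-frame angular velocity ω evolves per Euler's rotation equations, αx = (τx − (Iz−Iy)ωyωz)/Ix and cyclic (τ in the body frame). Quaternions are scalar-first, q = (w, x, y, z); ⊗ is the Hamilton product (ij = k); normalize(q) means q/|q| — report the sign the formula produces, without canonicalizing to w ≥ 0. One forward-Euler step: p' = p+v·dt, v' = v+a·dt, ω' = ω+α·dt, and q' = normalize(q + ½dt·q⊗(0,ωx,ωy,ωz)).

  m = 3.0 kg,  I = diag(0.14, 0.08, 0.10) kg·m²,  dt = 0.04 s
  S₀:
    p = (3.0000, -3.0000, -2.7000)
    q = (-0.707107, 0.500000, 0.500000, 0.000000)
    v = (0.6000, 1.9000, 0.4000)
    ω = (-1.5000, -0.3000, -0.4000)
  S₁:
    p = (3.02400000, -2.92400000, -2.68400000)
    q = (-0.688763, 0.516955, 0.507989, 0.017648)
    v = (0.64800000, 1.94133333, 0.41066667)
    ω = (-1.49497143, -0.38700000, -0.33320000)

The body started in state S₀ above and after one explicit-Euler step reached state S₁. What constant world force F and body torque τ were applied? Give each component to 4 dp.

F = (3.6000, 3.1000, 0.8000)
τ = (0.0200, -0.1500, 0.1400)

ω₁ − ω₀ = (0.00502857, -0.08700000, 0.06680000)
I·α + gyro = (0.0200, -0.1500, 0.1400)
Δv = v₁−v₀ = (0.04800000, 0.04133333, 0.01066667)
applied force F = (3.6000, 3.1000, 0.8000)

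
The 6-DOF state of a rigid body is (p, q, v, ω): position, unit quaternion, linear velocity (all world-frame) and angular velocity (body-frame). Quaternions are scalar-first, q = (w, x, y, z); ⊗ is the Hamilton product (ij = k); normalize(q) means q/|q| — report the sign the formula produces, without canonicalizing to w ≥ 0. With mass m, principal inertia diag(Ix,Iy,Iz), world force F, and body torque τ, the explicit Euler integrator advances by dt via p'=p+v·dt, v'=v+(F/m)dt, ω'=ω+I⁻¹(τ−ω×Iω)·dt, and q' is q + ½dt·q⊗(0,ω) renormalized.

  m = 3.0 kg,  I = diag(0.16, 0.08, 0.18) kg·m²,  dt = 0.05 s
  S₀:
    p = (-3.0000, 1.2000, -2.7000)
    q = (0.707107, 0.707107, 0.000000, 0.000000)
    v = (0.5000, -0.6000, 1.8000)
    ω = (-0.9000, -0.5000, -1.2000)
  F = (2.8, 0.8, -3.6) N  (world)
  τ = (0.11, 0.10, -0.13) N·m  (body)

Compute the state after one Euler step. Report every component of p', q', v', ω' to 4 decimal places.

p' = (-2.9750, 1.1700, -2.6100)
q' = (0.7225, 0.6907, 0.0124, -0.0300)
v' = (0.5467, -0.5867, 1.7400)
ω' = (-0.8844, -0.4240, -1.2261)

precession coupling ω×(Iω) = (0.0600, -0.0216, -0.0360)
(τ − ω×Iω)/I = (0.3125, 1.5200, -0.5222)
new body rate ω' = (-0.8844, -0.4240, -1.2261)
Hamilton product q⊗(0,ω) = (0.6363963, -0.6363963, 0.4949749, -1.2020819)
updated quaternion q' = (0.7225, 0.6907, 0.0124, -0.0300)
p' = p + v·dt = (-2.9750, 1.1700, -2.6100)
v' = v + a·dt = (0.5467, -0.5867, 1.7400)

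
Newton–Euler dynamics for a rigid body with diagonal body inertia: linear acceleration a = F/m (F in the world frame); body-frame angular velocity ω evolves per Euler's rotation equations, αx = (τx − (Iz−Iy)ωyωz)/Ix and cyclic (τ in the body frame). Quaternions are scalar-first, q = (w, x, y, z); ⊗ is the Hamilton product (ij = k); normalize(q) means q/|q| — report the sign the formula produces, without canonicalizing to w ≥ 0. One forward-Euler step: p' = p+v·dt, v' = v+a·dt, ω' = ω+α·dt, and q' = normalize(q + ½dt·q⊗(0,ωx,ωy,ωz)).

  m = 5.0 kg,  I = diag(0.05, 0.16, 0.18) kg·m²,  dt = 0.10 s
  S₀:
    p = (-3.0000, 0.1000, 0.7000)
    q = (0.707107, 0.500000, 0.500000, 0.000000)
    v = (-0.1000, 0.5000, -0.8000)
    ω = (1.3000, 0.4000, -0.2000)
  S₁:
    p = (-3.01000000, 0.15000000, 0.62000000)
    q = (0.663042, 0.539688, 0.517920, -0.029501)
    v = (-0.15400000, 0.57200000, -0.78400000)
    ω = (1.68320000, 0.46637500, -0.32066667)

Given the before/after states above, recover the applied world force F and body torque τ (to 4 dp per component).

velocity change Δv = (-0.05400000, 0.07200000, 0.01600000)
applied force F = (-2.7000, 3.6000, 0.8000)
Δω = ω₁−ω₀ = (0.38320000, 0.06637500, -0.12066667)
ω₀×(Iω₀) = (-0.0016, 0.0338, 0.0572)
τ = I·(Δω/dt) + ω₀×(Iω₀) = (0.1900, 0.1400, -0.1600)

F = (-2.7000, 3.6000, 0.8000)
τ = (0.1900, 0.1400, -0.1600)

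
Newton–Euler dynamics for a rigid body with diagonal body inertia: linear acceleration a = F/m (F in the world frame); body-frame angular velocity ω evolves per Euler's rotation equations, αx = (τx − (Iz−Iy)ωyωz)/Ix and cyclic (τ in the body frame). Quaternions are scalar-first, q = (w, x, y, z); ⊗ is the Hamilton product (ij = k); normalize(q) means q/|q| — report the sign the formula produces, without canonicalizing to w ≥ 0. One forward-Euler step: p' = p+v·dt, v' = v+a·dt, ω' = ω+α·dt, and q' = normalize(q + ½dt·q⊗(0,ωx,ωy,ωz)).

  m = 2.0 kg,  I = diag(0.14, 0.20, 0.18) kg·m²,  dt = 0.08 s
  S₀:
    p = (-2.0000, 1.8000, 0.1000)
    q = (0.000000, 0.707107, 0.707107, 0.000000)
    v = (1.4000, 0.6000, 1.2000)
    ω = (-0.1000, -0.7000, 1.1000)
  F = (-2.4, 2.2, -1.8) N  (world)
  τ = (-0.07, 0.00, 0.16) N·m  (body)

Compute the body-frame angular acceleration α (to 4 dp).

gyro term ω×Iω = (0.0154, 0.0044, 0.0042)
angular accel α = (-0.6100, -0.0220, 0.8656)

α = (-0.6100, -0.0220, 0.8656)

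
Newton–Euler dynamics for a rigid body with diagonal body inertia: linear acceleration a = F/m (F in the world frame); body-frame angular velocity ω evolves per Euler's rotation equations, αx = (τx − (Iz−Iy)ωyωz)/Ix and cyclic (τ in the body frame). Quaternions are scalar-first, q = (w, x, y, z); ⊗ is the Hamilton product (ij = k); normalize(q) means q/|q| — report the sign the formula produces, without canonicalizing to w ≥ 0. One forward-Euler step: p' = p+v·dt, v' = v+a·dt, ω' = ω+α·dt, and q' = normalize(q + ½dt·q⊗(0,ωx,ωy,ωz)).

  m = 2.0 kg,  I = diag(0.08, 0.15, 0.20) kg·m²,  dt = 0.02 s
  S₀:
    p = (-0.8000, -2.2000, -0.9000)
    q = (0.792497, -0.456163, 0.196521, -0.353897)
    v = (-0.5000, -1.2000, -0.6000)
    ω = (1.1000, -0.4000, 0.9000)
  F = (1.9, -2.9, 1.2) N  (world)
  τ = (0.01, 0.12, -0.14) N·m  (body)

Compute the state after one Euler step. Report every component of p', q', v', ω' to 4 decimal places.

linear accel F/m = (0.9500, -1.4500, 0.6000)
p' = p + v·dt = (-0.8100, -2.2240, -0.9120)
v + (F/m)dt = (-0.4810, -1.2290, -0.5880)
precession coupling ω×(Iω) = (-0.0180, -0.1188, -0.0308)
α = I⁻¹(τ − ω×Iω) = (0.3500, 1.5920, -0.5460)
new body rate ω' = (1.1070, -0.3682, 0.8891)
2q̇ = q⊗(0,ω) = (0.8988950, 0.9070568, -0.2957388, 0.6795394)
updated quaternion q' = (0.8014, -0.4470, 0.1935, -0.3471)

p' = (-0.8100, -2.2240, -0.9120)
q' = (0.8014, -0.4470, 0.1935, -0.3471)
v' = (-0.4810, -1.2290, -0.5880)
ω' = (1.1070, -0.3682, 0.8891)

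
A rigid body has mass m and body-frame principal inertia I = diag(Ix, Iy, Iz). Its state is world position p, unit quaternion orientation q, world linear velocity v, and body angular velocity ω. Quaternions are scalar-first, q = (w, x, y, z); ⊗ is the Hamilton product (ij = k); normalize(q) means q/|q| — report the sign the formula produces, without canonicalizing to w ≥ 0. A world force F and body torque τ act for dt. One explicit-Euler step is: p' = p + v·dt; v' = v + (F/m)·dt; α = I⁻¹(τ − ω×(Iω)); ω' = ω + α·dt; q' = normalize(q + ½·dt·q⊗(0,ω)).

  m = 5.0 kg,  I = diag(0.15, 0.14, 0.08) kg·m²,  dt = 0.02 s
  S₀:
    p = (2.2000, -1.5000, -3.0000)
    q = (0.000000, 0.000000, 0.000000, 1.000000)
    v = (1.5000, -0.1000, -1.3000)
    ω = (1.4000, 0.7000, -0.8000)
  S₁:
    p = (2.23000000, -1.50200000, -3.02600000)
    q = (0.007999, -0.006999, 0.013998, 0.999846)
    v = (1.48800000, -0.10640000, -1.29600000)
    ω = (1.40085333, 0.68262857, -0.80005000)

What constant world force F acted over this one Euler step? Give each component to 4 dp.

F = (-3.0000, -1.6000, 1.0000)

v₁ − v₀ = (-0.01200000, -0.00640000, 0.00400000)
m·(v₁−v₀)/dt = (-3.0000, -1.6000, 1.0000)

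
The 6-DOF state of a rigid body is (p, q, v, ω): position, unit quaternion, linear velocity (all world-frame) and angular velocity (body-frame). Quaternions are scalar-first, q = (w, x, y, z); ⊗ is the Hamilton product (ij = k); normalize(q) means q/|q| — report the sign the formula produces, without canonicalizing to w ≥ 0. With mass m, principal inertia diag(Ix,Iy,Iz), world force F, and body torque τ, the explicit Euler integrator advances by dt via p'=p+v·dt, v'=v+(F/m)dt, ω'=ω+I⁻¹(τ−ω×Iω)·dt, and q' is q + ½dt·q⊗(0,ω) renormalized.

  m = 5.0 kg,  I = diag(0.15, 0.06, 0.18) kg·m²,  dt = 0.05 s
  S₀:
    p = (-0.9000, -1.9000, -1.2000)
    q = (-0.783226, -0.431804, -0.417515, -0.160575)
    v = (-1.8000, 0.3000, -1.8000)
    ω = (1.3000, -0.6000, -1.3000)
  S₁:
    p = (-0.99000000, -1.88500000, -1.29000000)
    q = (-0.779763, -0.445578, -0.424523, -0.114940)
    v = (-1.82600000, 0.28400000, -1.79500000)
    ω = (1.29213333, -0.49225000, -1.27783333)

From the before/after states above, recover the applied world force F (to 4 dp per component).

Δv = v₁−v₀ = (-0.02600000, -0.01600000, 0.00500000)
m·(v₁−v₀)/dt = (-2.6000, -1.6000, 0.5000)

F = (-2.6000, -1.6000, 0.5000)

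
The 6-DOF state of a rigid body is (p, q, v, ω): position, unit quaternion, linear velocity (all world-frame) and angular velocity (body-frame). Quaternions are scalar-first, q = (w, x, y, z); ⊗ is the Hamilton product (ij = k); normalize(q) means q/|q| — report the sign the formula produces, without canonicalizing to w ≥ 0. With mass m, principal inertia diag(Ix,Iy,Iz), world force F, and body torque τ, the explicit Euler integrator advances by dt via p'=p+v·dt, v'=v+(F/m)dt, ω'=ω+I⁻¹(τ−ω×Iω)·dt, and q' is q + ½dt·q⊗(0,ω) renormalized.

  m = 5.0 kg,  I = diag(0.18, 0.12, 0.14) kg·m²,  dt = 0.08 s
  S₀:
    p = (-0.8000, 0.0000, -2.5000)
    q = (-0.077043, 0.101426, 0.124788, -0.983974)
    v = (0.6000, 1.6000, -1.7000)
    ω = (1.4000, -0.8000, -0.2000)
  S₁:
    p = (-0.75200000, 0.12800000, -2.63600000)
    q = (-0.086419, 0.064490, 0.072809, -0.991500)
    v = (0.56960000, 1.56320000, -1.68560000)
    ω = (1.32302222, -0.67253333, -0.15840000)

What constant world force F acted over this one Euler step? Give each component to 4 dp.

F = (-1.9000, -2.3000, 0.9000)

velocity change Δv = (-0.03040000, -0.03680000, 0.01440000)
F = m·Δv/dt = (-1.9000, -2.3000, 0.9000)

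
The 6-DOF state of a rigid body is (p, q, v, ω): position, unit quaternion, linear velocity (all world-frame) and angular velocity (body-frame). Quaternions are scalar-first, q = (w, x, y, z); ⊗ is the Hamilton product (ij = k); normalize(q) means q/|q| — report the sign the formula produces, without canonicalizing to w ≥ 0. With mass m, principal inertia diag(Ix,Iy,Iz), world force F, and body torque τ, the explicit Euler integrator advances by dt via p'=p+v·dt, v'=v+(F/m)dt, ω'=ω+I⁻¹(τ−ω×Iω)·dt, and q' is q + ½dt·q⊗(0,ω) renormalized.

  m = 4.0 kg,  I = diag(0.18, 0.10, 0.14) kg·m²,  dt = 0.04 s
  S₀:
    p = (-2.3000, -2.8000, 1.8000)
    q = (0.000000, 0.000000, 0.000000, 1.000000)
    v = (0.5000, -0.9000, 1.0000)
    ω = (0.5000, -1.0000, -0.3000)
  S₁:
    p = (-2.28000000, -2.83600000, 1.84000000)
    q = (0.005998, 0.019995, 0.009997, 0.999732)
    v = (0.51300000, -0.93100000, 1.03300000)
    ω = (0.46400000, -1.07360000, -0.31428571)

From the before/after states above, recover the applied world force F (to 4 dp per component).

v₁ − v₀ = (0.01300000, -0.03100000, 0.03300000)
F = m·Δv/dt = (1.3000, -3.1000, 3.3000)

F = (1.3000, -3.1000, 3.3000)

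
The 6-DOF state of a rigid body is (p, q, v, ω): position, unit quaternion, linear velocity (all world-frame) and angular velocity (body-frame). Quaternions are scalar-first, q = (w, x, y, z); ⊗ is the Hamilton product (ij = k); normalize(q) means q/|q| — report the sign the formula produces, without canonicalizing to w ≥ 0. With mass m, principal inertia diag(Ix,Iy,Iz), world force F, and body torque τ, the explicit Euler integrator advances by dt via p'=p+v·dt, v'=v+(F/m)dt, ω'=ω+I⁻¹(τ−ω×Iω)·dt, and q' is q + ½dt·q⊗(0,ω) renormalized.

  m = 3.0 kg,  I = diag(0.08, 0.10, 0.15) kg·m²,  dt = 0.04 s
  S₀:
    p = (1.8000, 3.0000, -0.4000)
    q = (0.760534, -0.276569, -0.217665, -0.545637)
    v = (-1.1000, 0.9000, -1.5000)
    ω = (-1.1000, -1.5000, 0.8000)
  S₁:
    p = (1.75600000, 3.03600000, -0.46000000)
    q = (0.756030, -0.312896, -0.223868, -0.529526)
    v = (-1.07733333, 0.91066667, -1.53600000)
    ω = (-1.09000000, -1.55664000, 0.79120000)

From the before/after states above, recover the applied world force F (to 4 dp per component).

F = (1.7000, 0.8000, -2.7000)

velocity change Δv = (0.02266667, 0.01066667, -0.03600000)
F = m·Δv/dt = (1.7000, 0.8000, -2.7000)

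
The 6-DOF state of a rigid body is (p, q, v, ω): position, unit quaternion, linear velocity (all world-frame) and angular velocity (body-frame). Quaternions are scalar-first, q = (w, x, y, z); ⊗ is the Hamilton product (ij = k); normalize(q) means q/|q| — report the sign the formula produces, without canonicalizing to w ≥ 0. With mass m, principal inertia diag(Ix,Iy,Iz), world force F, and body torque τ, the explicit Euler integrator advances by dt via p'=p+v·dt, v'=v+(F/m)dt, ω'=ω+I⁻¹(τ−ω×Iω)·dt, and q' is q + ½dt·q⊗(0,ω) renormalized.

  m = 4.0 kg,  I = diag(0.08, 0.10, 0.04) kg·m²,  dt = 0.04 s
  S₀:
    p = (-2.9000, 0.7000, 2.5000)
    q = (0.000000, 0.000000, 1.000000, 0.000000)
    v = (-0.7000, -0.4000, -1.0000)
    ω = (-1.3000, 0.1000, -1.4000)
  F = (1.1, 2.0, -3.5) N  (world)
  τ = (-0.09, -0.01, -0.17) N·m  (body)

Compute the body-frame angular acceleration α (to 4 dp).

precession coupling ω×(Iω) = (0.0084, 0.0728, -0.0026)
α = I⁻¹(τ − ω×Iω) = (-1.2300, -0.8280, -4.1850)

α = (-1.2300, -0.8280, -4.1850)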